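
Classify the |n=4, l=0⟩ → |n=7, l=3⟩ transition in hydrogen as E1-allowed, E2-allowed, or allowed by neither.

Δl = 3 − 0 = +3; l_i + l_f = 3.
E1 (Δl = ±1): not satisfied.
E2 (Δl = 0,±2, l_i+l_f ≥ 2): not satisfied.

neither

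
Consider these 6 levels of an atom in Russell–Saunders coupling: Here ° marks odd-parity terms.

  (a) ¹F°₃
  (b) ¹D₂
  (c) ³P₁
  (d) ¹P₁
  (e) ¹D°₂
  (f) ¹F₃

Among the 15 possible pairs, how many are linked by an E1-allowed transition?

5

(a)–(b): allowed.
(a)–(c): forbidden (ΔS, ΔL, ΔJ).
(a)–(d): forbidden (ΔL, ΔJ).
(a)–(e): forbidden (parity).
(a)–(f): allowed.
(b)–(c): forbidden (parity, ΔS).
(b)–(d): forbidden (parity).
(b)–(e): allowed.
(b)–(f): forbidden (parity).
(c)–(d): forbidden (parity, ΔS).
(c)–(e): forbidden (ΔS).
(c)–(f): forbidden (parity, ΔS, ΔL, ΔJ).
(d)–(e): allowed.
(d)–(f): forbidden (parity, ΔL, ΔJ).
(e)–(f): allowed.
Allowed pairs: 5 of 15.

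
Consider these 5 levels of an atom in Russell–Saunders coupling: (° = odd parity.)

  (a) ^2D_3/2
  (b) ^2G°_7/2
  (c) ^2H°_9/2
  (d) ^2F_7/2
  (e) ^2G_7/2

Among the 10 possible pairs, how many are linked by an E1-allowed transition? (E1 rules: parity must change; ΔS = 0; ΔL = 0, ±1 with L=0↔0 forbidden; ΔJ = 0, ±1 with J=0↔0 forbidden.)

(a)–(b): forbidden (ΔL, ΔJ).
(a)–(c): forbidden (ΔL, ΔJ).
(a)–(d): forbidden (parity, ΔJ).
(a)–(e): forbidden (parity, ΔL, ΔJ).
(b)–(c): forbidden (parity).
(b)–(d): allowed.
(b)–(e): allowed.
(c)–(d): forbidden (ΔL).
(c)–(e): allowed.
(d)–(e): forbidden (parity).
Allowed pairs: 3 of 10.

3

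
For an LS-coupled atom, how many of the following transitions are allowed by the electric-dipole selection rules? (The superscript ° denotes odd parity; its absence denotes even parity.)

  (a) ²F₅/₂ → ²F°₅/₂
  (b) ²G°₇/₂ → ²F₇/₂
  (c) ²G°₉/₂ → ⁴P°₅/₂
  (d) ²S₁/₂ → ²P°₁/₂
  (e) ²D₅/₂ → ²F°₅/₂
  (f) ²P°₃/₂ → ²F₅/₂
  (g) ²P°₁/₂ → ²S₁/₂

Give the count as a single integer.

5

(a) allowed
(b) allowed
(c) forbidden (parity, ΔS, ΔL, ΔJ fail)
(d) allowed
(e) allowed
(f) forbidden (ΔL fails)
(g) allowed
Total allowed: 5 of 7.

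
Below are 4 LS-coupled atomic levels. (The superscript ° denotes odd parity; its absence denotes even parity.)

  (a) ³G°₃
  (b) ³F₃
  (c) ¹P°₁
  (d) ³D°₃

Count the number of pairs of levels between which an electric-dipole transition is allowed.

2

(a)–(b): allowed.
(a)–(c): forbidden (parity, ΔS, ΔL, ΔJ).
(a)–(d): forbidden (parity, ΔL).
(b)–(c): forbidden (ΔS, ΔL, ΔJ).
(b)–(d): allowed.
(c)–(d): forbidden (parity, ΔS, ΔJ).
Allowed pairs: 2 of 6.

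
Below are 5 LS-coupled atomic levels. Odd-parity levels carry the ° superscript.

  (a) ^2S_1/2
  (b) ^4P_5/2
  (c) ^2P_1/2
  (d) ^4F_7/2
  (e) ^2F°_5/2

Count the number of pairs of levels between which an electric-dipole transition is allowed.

0

(a)–(b): forbidden (parity, ΔS, ΔJ).
(a)–(c): forbidden (parity).
(a)–(d): forbidden (parity, ΔS, ΔL, ΔJ).
(a)–(e): forbidden (ΔL, ΔJ).
(b)–(c): forbidden (parity, ΔS, ΔJ).
(b)–(d): forbidden (parity, ΔL).
(b)–(e): forbidden (ΔS, ΔL).
(c)–(d): forbidden (parity, ΔS, ΔL, ΔJ).
(c)–(e): forbidden (ΔL, ΔJ).
(d)–(e): forbidden (ΔS).
Allowed pairs: 0 of 10.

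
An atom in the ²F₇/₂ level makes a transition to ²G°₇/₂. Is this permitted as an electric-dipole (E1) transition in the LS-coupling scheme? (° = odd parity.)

Initial level: S=1/2, L=3, J=7/2, parity even. Final level: S=1/2, L=4, J=7/2, parity odd.
ΔL = 0, ±1 (not L=0↔0): L: 3 → 4, ΔL = +1 — ✓.
ΔJ = 0, ±1 (not J=0↔0): J: 7/2 → 7/2, ΔJ = +0 — ✓.
ΔS = 0: S: 1/2 → 1/2 — ✓.
Parity must change: even → odd — ✓.
All four E1 rules are satisfied.

allowed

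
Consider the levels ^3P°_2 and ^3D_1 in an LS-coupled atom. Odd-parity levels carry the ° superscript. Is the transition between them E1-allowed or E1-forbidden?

Reading off the term symbols: S 1→1, L 1→2, J 2→1, parity odd→even.
ΔL = 0, ±1 (not L=0↔0): L: 1 → 2, ΔL = +1 — ✓.
ΔS = 0: S: 1 → 1 — ✓.
Parity must change: odd → even — ✓.
ΔJ = 0, ±1 (not J=0↔0): J: 2 → 1, ΔJ = -1 — ✓.
All four E1 rules are satisfied.

allowed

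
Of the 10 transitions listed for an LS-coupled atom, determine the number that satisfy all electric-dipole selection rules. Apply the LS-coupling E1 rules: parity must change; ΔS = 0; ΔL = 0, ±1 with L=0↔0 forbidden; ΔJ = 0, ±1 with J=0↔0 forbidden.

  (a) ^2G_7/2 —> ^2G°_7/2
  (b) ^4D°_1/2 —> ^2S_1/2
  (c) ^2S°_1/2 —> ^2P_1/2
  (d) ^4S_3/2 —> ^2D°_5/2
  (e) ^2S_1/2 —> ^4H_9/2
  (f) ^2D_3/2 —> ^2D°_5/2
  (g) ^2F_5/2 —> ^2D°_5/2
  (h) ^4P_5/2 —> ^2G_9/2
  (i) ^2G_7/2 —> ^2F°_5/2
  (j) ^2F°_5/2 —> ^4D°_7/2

5

(a) allowed
(b) forbidden (ΔS, ΔL fail)
(c) allowed
(d) forbidden (ΔS, ΔL fail)
(e) forbidden (parity, ΔS, ΔL, ΔJ fail)
(f) allowed
(g) allowed
(h) forbidden (parity, ΔS, ΔL, ΔJ fail)
(i) allowed
(j) forbidden (parity, ΔS fail)
Total allowed: 5 of 10.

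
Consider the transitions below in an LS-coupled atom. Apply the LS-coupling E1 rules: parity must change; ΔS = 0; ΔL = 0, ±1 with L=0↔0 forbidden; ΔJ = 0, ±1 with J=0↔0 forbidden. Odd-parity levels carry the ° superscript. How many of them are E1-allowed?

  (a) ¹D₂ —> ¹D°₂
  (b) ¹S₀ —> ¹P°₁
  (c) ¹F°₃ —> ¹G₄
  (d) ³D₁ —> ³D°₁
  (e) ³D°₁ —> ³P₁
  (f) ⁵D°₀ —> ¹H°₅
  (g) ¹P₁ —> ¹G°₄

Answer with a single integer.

5

(a) allowed
(b) allowed
(c) allowed
(d) allowed
(e) allowed
(f) forbidden (parity, ΔS, ΔL, ΔJ fail)
(g) forbidden (ΔL, ΔJ fail)
Total allowed: 5 of 7.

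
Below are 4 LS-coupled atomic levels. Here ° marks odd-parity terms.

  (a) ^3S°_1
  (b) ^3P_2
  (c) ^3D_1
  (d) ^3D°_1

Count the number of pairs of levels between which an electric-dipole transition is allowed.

(a)–(b): allowed.
(a)–(c): forbidden (ΔL).
(a)–(d): forbidden (parity, ΔL).
(b)–(c): forbidden (parity).
(b)–(d): allowed.
(c)–(d): allowed.
Allowed pairs: 3 of 6.

3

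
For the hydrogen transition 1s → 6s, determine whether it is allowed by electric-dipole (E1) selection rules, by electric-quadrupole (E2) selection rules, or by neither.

neither

Δl = 0 − 0 = +0; l_i + l_f = 0.
E1 (Δl = ±1): not satisfied.
E2 (Δl = 0,±2, l_i+l_f ≥ 2): not satisfied.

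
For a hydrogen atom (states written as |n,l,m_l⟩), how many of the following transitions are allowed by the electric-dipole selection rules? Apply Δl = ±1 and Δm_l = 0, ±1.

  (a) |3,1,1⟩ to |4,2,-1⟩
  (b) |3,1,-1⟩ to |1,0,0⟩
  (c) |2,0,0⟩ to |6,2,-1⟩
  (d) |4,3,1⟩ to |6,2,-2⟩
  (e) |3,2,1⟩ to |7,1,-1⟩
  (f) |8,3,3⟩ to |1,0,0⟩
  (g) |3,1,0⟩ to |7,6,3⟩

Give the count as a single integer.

(a) forbidden — Δm_l = -2 (E1 requires Δm_l = 0, ±1)
(b) allowed
(c) forbidden — Δl = +2 (E1 requires Δl = ±1)
(d) forbidden — Δm_l = -3 (E1 requires Δm_l = 0, ±1)
(e) forbidden — Δm_l = -2 (E1 requires Δm_l = 0, ±1)
(f) forbidden — Δl = -3 (E1 requires Δl = ±1); Δm_l = -3 (E1 requires Δm_l = 0, ±1)
(g) forbidden — Δl = +5 (E1 requires Δl = ±1); Δm_l = +3 (E1 requires Δm_l = 0, ±1)
Total allowed: 1 of 7.

1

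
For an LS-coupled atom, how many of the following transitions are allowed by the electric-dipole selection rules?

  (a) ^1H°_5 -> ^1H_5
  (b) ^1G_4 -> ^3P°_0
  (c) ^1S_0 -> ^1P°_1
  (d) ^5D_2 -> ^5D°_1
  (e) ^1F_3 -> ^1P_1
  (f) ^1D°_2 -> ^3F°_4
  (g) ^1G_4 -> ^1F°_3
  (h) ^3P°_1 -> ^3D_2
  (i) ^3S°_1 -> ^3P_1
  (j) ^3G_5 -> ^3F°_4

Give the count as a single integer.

7

(a) allowed
(b) forbidden (ΔS, ΔL, ΔJ fail)
(c) allowed
(d) allowed
(e) forbidden (parity, ΔL, ΔJ fail)
(f) forbidden (parity, ΔS, ΔJ fail)
(g) allowed
(h) allowed
(i) allowed
(j) allowed
Total allowed: 7 of 10.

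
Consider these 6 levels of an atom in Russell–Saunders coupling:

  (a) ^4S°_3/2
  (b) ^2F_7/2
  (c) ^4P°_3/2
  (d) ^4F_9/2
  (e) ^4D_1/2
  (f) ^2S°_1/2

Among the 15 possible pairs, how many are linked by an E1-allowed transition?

1

(a)–(b): forbidden (ΔS, ΔL, ΔJ).
(a)–(c): forbidden (parity).
(a)–(d): forbidden (ΔL, ΔJ).
(a)–(e): forbidden (ΔL).
(a)–(f): forbidden (parity, ΔS, ΔL).
(b)–(c): forbidden (ΔS, ΔL, ΔJ).
(b)–(d): forbidden (parity, ΔS).
(b)–(e): forbidden (parity, ΔS, ΔJ).
(b)–(f): forbidden (ΔL, ΔJ).
(c)–(d): forbidden (ΔL, ΔJ).
(c)–(e): allowed.
(c)–(f): forbidden (parity, ΔS).
(d)–(e): forbidden (parity, ΔJ).
(d)–(f): forbidden (ΔS, ΔL, ΔJ).
(e)–(f): forbidden (ΔS, ΔL).
Allowed pairs: 1 of 15.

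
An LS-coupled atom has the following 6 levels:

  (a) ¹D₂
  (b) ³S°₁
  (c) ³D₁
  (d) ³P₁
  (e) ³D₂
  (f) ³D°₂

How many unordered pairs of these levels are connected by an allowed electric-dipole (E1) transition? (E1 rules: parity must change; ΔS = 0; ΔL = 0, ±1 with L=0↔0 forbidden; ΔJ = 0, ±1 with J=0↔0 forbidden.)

4

(a)–(b): forbidden (ΔS, ΔL).
(a)–(c): forbidden (parity, ΔS).
(a)–(d): forbidden (parity, ΔS).
(a)–(e): forbidden (parity, ΔS).
(a)–(f): forbidden (ΔS).
(b)–(c): forbidden (ΔL).
(b)–(d): allowed.
(b)–(e): forbidden (ΔL).
(b)–(f): forbidden (parity, ΔL).
(c)–(d): forbidden (parity).
(c)–(e): forbidden (parity).
(c)–(f): allowed.
(d)–(e): forbidden (parity).
(d)–(f): allowed.
(e)–(f): allowed.
Allowed pairs: 4 of 15.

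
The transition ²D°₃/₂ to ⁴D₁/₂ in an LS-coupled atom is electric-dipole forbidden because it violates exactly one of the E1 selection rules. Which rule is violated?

Reading off the term symbols: S 1/2→3/2, L 2→2, J 3/2→1/2, parity odd→even.
Parity must change: odd → even — satisfied.
ΔJ = 0, ±1 (not J=0↔0): J: 3/2 → 1/2, ΔJ = -1 — satisfied.
ΔL = 0, ±1 (not L=0↔0): L: 2 → 2, ΔL = +0 — satisfied.
ΔS = 0: S: 1/2 → 3/2 — violated.

the ΔS = 0 rule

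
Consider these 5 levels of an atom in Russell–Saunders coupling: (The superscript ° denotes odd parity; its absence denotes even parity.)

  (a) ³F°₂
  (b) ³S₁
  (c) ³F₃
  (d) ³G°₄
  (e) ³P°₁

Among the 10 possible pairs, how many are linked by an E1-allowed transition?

(a)–(b): forbidden (ΔL).
(a)–(c): allowed.
(a)–(d): forbidden (parity, ΔJ).
(a)–(e): forbidden (parity, ΔL).
(b)–(c): forbidden (parity, ΔL, ΔJ).
(b)–(d): forbidden (ΔL, ΔJ).
(b)–(e): allowed.
(c)–(d): allowed.
(c)–(e): forbidden (ΔL, ΔJ).
(d)–(e): forbidden (parity, ΔL, ΔJ).
Allowed pairs: 3 of 10.

3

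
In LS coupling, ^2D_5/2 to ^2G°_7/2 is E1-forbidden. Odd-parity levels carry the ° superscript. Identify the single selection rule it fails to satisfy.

Initial level: S=1/2, L=2, J=5/2, parity even. Final level: S=1/2, L=4, J=7/2, parity odd.
Parity must change: even → odd — ✓.
ΔS = 0: S: 1/2 → 1/2 — ✓.
ΔL = 0, ±1 (not L=0↔0): L: 2 → 4, ΔL = +2 — ✗.
ΔJ = 0, ±1 (not J=0↔0): J: 5/2 → 7/2, ΔJ = +1 — ✓.

the ΔL = 0, ±1 rule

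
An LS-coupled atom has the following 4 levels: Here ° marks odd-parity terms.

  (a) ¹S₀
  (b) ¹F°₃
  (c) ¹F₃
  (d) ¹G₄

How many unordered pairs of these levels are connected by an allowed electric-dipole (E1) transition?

2

(a)–(b): forbidden (ΔL, ΔJ).
(a)–(c): forbidden (parity, ΔL, ΔJ).
(a)–(d): forbidden (parity, ΔL, ΔJ).
(b)–(c): allowed.
(b)–(d): allowed.
(c)–(d): forbidden (parity).
Allowed pairs: 2 of 6.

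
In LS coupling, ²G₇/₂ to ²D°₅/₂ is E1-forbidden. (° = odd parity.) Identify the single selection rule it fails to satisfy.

the ΔL = 0, ±1 rule

Parity must change: even → odd — ok.
ΔS = 0: S: 1/2 → 1/2 — ok.
ΔL = 0, ±1 (not L=0↔0): L: 4 → 2, ΔL = -2 — fails.
ΔJ = 0, ±1 (not J=0↔0): J: 7/2 → 5/2, ΔJ = -1 — ok.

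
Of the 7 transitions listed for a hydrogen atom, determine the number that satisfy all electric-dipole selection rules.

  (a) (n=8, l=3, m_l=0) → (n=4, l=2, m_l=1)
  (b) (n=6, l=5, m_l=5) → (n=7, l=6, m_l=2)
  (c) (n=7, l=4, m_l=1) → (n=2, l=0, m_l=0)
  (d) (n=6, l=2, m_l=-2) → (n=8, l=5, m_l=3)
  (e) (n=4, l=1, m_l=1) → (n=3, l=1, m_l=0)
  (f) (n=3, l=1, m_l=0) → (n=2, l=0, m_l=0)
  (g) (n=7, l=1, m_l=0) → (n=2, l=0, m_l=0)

(a) allowed
(b) forbidden — Δm_l = -3 (E1 requires Δm_l = 0, ±1)
(c) forbidden — Δl = -4 (E1 requires Δl = ±1)
(d) forbidden — Δl = +3 (E1 requires Δl = ±1); Δm_l = +5 (E1 requires Δm_l = 0, ±1)
(e) forbidden — Δl = +0 (E1 requires Δl = ±1)
(f) allowed
(g) allowed
Total allowed: 3 of 7.

3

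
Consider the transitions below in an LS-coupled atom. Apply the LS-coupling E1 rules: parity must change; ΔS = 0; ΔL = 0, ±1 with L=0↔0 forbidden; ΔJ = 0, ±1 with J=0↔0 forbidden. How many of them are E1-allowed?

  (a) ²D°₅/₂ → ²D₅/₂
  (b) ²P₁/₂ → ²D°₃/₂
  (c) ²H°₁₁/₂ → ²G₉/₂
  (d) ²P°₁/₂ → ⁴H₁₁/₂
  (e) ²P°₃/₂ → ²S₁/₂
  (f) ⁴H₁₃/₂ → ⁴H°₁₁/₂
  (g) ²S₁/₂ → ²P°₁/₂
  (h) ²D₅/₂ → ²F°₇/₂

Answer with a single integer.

(a) allowed
(b) allowed
(c) allowed
(d) forbidden (ΔS, ΔL, ΔJ fail)
(e) allowed
(f) allowed
(g) allowed
(h) allowed
Total allowed: 7 of 8.

7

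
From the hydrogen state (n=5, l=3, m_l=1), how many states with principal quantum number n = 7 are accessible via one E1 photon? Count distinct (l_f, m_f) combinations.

6

E1 requires Δl = ±1, so l_f ∈ {2, 4}; with 0 ≤ l_f ≤ n_f−1 = 6, the allowed l_f values are {2, 4}.
For l_f = 2: m_f ∈ {m_i−1, m_i, m_i+1} ∩ [−2, 2] = {0, 1, 2} → 3 states.
For l_f = 4: m_f ∈ {m_i−1, m_i, m_i+1} ∩ [−4, 4] = {0, 1, 2} → 3 states.
Total: 6.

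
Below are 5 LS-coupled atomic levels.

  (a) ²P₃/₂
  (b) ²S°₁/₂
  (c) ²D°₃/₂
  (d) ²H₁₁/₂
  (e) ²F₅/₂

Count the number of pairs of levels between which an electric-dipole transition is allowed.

(a)–(b): allowed.
(a)–(c): allowed.
(a)–(d): forbidden (parity, ΔL, ΔJ).
(a)–(e): forbidden (parity, ΔL).
(b)–(c): forbidden (parity, ΔL).
(b)–(d): forbidden (ΔL, ΔJ).
(b)–(e): forbidden (ΔL, ΔJ).
(c)–(d): forbidden (ΔL, ΔJ).
(c)–(e): allowed.
(d)–(e): forbidden (parity, ΔL, ΔJ).
Allowed pairs: 3 of 10.

3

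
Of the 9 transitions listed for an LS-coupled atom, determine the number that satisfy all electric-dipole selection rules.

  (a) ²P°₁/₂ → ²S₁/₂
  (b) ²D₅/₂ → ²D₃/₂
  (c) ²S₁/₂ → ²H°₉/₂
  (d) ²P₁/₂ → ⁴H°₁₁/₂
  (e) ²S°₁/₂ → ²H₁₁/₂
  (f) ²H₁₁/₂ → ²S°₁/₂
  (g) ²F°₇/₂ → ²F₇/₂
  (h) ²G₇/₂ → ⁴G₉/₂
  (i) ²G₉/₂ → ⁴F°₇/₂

(a) allowed
(b) forbidden (parity fails)
(c) forbidden (ΔL, ΔJ fail)
(d) forbidden (ΔS, ΔL, ΔJ fail)
(e) forbidden (ΔL, ΔJ fail)
(f) forbidden (ΔL, ΔJ fail)
(g) allowed
(h) forbidden (parity, ΔS fail)
(i) forbidden (ΔS fails)
Total allowed: 2 of 9.

2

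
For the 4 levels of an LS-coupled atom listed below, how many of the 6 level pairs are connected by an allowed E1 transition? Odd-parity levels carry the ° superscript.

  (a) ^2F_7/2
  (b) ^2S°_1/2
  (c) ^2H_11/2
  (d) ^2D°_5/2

1

(a)–(b): forbidden (ΔL, ΔJ).
(a)–(c): forbidden (parity, ΔL, ΔJ).
(a)–(d): allowed.
(b)–(c): forbidden (ΔL, ΔJ).
(b)–(d): forbidden (parity, ΔL, ΔJ).
(c)–(d): forbidden (ΔL, ΔJ).
Allowed pairs: 1 of 6.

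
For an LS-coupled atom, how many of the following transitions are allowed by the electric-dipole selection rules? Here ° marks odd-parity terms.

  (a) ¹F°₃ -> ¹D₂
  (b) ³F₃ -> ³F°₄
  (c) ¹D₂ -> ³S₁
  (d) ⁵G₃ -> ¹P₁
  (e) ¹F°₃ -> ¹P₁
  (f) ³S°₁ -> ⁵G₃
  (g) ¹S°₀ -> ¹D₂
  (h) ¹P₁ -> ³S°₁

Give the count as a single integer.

(a) allowed
(b) allowed
(c) forbidden (parity, ΔS, ΔL fail)
(d) forbidden (parity, ΔS, ΔL, ΔJ fail)
(e) forbidden (ΔL, ΔJ fail)
(f) forbidden (ΔS, ΔL, ΔJ fail)
(g) forbidden (ΔL, ΔJ fail)
(h) forbidden (ΔS fails)
Total allowed: 2 of 8.

2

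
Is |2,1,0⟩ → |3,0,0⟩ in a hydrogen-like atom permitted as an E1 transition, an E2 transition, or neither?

Δl = 0 − 1 = -1; l_i + l_f = 1.
Δm_l = +0.
E1 (Δl = ±1, |Δm_l| ≤ 1): satisfied.
E2 (Δl = 0,±2, l_i+l_f ≥ 2, |Δm_l| ≤ 2): not satisfied.

E1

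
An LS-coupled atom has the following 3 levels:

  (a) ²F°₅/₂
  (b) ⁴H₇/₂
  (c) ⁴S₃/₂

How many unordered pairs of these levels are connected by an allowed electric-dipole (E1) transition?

(a)–(b): forbidden (ΔS, ΔL).
(a)–(c): forbidden (ΔS, ΔL).
(b)–(c): forbidden (parity, ΔL, ΔJ).
Allowed pairs: 0 of 3.

0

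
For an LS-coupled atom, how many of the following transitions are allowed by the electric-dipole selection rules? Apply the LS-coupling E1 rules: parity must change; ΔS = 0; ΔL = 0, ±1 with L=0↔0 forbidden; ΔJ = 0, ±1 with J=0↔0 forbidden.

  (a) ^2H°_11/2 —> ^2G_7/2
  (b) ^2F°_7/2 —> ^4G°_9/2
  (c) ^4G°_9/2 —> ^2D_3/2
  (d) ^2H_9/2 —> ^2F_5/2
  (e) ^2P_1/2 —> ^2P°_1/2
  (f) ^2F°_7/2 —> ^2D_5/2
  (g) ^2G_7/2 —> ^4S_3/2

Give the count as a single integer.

2

(a) forbidden (ΔJ fails)
(b) forbidden (parity, ΔS fail)
(c) forbidden (ΔS, ΔL, ΔJ fail)
(d) forbidden (parity, ΔL, ΔJ fail)
(e) allowed
(f) allowed
(g) forbidden (parity, ΔS, ΔL, ΔJ fail)
Total allowed: 2 of 7.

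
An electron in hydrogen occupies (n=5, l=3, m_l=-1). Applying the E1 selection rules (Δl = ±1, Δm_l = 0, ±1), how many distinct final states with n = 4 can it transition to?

E1 requires Δl = ±1, so l_f ∈ {2, 4}; with 0 ≤ l_f ≤ n_f−1 = 3, the allowed l_f values are {2}.
For l_f = 2: m_f ∈ {m_i−1, m_i, m_i+1} ∩ [−2, 2] = {-2, -1, 0} → 3 states.
Total: 3.

3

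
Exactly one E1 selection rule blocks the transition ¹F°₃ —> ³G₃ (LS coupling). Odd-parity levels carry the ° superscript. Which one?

Reading off the term symbols: S 0→1, L 3→4, J 3→3, parity odd→even.
ΔJ = 0, ±1 (not J=0↔0): J: 3 → 3, ΔJ = +0 — satisfied.
ΔS = 0: S: 0 → 1 — violated.
ΔL = 0, ±1 (not L=0↔0): L: 3 → 4, ΔL = +1 — satisfied.
Parity must change: odd → even — satisfied.

the ΔS = 0 rule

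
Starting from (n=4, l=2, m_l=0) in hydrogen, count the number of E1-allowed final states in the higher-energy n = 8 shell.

6

E1 requires Δl = ±1, so l_f ∈ {1, 3}; with 0 ≤ l_f ≤ n_f−1 = 7, the allowed l_f values are {1, 3}.
For l_f = 1: m_f ∈ {m_i−1, m_i, m_i+1} ∩ [−1, 1] = {-1, 0, 1} → 3 states.
For l_f = 3: m_f ∈ {m_i−1, m_i, m_i+1} ∩ [−3, 3] = {-1, 0, 1} → 3 states.
Total: 6.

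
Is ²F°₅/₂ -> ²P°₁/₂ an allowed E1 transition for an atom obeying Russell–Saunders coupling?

ΔL = 0, ±1 (not L=0↔0): L: 3 → 1, ΔL = -2 — fails.
ΔS = 0: S: 1/2 → 1/2 — ok.
Parity must change: odd → odd — fails.
ΔJ = 0, ±1 (not J=0↔0): J: 5/2 → 1/2, ΔJ = -2 — fails.
Rule(s) violated: parity, ΔL, ΔJ.

forbidden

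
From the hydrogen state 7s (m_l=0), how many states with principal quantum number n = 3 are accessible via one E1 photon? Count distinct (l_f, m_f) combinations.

3

E1 requires Δl = ±1, so l_f ∈ {-1, 1}; with 0 ≤ l_f ≤ n_f−1 = 2, the allowed l_f values are {1}.
For l_f = 1: m_f ∈ {m_i−1, m_i, m_i+1} ∩ [−1, 1] = {-1, 0, 1} → 3 states.
Total: 3.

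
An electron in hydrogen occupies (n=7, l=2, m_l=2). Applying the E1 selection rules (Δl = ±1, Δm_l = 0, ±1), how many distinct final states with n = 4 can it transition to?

4

E1 requires Δl = ±1, so l_f ∈ {1, 3}; with 0 ≤ l_f ≤ n_f−1 = 3, the allowed l_f values are {1, 3}.
For l_f = 1: m_f ∈ {m_i−1, m_i, m_i+1} ∩ [−1, 1] = {1} → 1 state.
For l_f = 3: m_f ∈ {m_i−1, m_i, m_i+1} ∩ [−3, 3] = {1, 2, 3} → 3 states.
Total: 4.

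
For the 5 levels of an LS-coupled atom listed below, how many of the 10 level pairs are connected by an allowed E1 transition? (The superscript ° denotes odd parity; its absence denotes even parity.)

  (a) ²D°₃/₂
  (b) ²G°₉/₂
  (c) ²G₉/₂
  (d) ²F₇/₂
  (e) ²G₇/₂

3

(a)–(b): forbidden (parity, ΔL, ΔJ).
(a)–(c): forbidden (ΔL, ΔJ).
(a)–(d): forbidden (ΔJ).
(a)–(e): forbidden (ΔL, ΔJ).
(b)–(c): allowed.
(b)–(d): allowed.
(b)–(e): allowed.
(c)–(d): forbidden (parity).
(c)–(e): forbidden (parity).
(d)–(e): forbidden (parity).
Allowed pairs: 3 of 10.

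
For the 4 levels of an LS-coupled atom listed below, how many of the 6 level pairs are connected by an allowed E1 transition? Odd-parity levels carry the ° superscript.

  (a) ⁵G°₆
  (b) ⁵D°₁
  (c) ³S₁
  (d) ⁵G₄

(a)–(b): forbidden (parity, ΔL, ΔJ).
(a)–(c): forbidden (ΔS, ΔL, ΔJ).
(a)–(d): forbidden (ΔJ).
(b)–(c): forbidden (ΔS, ΔL).
(b)–(d): forbidden (ΔL, ΔJ).
(c)–(d): forbidden (parity, ΔS, ΔL, ΔJ).
Allowed pairs: 0 of 6.

0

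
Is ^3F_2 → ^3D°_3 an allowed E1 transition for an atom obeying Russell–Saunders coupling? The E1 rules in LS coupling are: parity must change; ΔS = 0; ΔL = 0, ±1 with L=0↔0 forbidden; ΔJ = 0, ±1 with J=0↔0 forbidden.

allowed

Initial level: S=1, L=3, J=2, parity even. Final level: S=1, L=2, J=3, parity odd.
Parity must change: even → odd — satisfied.
ΔS = 0: S: 1 → 1 — satisfied.
ΔL = 0, ±1 (not L=0↔0): L: 3 → 2, ΔL = -1 — satisfied.
ΔJ = 0, ±1 (not J=0↔0): J: 2 → 3, ΔJ = +1 — satisfied.
All four E1 rules are satisfied.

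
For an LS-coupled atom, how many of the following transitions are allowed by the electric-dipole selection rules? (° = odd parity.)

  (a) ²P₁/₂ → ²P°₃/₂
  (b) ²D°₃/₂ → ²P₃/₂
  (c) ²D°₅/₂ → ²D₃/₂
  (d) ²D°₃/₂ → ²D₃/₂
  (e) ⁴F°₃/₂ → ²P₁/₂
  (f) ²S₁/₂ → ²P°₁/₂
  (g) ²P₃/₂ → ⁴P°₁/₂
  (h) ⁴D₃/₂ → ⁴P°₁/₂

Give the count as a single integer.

6

(a) allowed
(b) allowed
(c) allowed
(d) allowed
(e) forbidden (ΔS, ΔL fail)
(f) allowed
(g) forbidden (ΔS fails)
(h) allowed
Total allowed: 6 of 8.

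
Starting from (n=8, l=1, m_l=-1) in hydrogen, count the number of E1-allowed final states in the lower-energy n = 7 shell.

E1 requires Δl = ±1, so l_f ∈ {0, 2}; with 0 ≤ l_f ≤ n_f−1 = 6, the allowed l_f values are {0, 2}.
For l_f = 0: m_f ∈ {m_i−1, m_i, m_i+1} ∩ [−0, 0] = {0} → 1 state.
For l_f = 2: m_f ∈ {m_i−1, m_i, m_i+1} ∩ [−2, 2] = {-2, -1, 0} → 3 states.
Total: 4.

4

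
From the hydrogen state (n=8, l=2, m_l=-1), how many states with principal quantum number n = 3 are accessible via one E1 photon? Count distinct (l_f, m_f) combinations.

2

E1 requires Δl = ±1, so l_f ∈ {1, 3}; with 0 ≤ l_f ≤ n_f−1 = 2, the allowed l_f values are {1}.
For l_f = 1: m_f ∈ {m_i−1, m_i, m_i+1} ∩ [−1, 1] = {-1, 0} → 2 states.
Total: 2.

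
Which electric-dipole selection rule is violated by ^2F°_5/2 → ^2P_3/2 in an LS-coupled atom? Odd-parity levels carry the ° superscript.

Reading off the term symbols: S 1/2→1/2, L 3→1, J 5/2→3/2, parity odd→even.
Parity must change: odd → even — ✓.
ΔS = 0: S: 1/2 → 1/2 — ✓.
ΔL = 0, ±1 (not L=0↔0): L: 3 → 1, ΔL = -2 — ✗.
ΔJ = 0, ±1 (not J=0↔0): J: 5/2 → 3/2, ΔJ = -1 — ✓.

the ΔL = 0, ±1 rule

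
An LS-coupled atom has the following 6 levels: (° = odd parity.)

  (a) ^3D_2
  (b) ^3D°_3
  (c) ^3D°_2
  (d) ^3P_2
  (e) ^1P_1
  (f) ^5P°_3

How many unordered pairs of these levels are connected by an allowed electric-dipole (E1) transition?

4

(a)–(b): allowed.
(a)–(c): allowed.
(a)–(d): forbidden (parity).
(a)–(e): forbidden (parity, ΔS).
(a)–(f): forbidden (ΔS).
(b)–(c): forbidden (parity).
(b)–(d): allowed.
(b)–(e): forbidden (ΔS, ΔJ).
(b)–(f): forbidden (parity, ΔS).
(c)–(d): allowed.
(c)–(e): forbidden (ΔS).
(c)–(f): forbidden (parity, ΔS).
(d)–(e): forbidden (parity, ΔS).
(d)–(f): forbidden (ΔS).
(e)–(f): forbidden (ΔS, ΔJ).
Allowed pairs: 4 of 15.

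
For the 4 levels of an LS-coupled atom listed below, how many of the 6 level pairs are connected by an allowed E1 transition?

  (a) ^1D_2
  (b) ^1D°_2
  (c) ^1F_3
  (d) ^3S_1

2

(a)–(b): allowed.
(a)–(c): forbidden (parity).
(a)–(d): forbidden (parity, ΔS, ΔL).
(b)–(c): allowed.
(b)–(d): forbidden (ΔS, ΔL).
(c)–(d): forbidden (parity, ΔS, ΔL, ΔJ).
Allowed pairs: 2 of 6.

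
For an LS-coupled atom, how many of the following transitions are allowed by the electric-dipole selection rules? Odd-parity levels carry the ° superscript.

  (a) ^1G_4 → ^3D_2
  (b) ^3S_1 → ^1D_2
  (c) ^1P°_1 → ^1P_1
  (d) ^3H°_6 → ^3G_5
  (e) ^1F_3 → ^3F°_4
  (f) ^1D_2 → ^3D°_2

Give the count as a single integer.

2

(a) forbidden (parity, ΔS, ΔL, ΔJ fail)
(b) forbidden (parity, ΔS, ΔL fail)
(c) allowed
(d) allowed
(e) forbidden (ΔS fails)
(f) forbidden (ΔS fails)
Total allowed: 2 of 6.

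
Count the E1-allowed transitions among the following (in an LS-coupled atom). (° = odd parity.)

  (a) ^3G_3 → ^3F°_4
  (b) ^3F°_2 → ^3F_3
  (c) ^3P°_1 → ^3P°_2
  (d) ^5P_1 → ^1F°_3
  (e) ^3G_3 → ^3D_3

2

(a) allowed
(b) allowed
(c) forbidden (parity fails)
(d) forbidden (ΔS, ΔL, ΔJ fail)
(e) forbidden (parity, ΔL fail)
Total allowed: 2 of 5.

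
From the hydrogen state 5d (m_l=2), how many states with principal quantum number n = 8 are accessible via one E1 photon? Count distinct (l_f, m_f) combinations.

4

E1 requires Δl = ±1, so l_f ∈ {1, 3}; with 0 ≤ l_f ≤ n_f−1 = 7, the allowed l_f values are {1, 3}.
For l_f = 1: m_f ∈ {m_i−1, m_i, m_i+1} ∩ [−1, 1] = {1} → 1 state.
For l_f = 3: m_f ∈ {m_i−1, m_i, m_i+1} ∩ [−3, 3] = {1, 2, 3} → 3 states.
Total: 4.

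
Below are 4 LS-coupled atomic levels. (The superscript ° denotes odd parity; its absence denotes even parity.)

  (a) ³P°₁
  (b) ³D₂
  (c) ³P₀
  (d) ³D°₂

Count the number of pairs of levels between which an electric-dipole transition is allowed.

3

(a)–(b): allowed.
(a)–(c): allowed.
(a)–(d): forbidden (parity).
(b)–(c): forbidden (parity, ΔJ).
(b)–(d): allowed.
(c)–(d): forbidden (ΔJ).
Allowed pairs: 3 of 6.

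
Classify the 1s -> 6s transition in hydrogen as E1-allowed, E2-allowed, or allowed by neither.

neither

Δl = 0 − 0 = +0; l_i + l_f = 0.
E1 (Δl = ±1): not satisfied.
E2 (Δl = 0,±2, l_i+l_f ≥ 2): not satisfied.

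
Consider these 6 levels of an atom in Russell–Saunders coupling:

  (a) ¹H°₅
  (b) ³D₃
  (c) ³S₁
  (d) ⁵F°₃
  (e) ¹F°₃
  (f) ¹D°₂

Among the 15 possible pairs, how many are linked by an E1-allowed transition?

(a)–(b): forbidden (ΔS, ΔL, ΔJ).
(a)–(c): forbidden (ΔS, ΔL, ΔJ).
(a)–(d): forbidden (parity, ΔS, ΔL, ΔJ).
(a)–(e): forbidden (parity, ΔL, ΔJ).
(a)–(f): forbidden (parity, ΔL, ΔJ).
(b)–(c): forbidden (parity, ΔL, ΔJ).
(b)–(d): forbidden (ΔS).
(b)–(e): forbidden (ΔS).
(b)–(f): forbidden (ΔS).
(c)–(d): forbidden (ΔS, ΔL, ΔJ).
(c)–(e): forbidden (ΔS, ΔL, ΔJ).
(c)–(f): forbidden (ΔS, ΔL).
(d)–(e): forbidden (parity, ΔS).
(d)–(f): forbidden (parity, ΔS).
(e)–(f): forbidden (parity).
Allowed pairs: 0 of 15.

0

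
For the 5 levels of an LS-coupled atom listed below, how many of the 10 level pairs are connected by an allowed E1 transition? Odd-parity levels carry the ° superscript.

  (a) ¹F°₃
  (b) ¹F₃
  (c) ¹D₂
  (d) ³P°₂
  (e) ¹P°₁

(a)–(b): allowed.
(a)–(c): allowed.
(a)–(d): forbidden (parity, ΔS, ΔL).
(a)–(e): forbidden (parity, ΔL, ΔJ).
(b)–(c): forbidden (parity).
(b)–(d): forbidden (ΔS, ΔL).
(b)–(e): forbidden (ΔL, ΔJ).
(c)–(d): forbidden (ΔS).
(c)–(e): allowed.
(d)–(e): forbidden (parity, ΔS).
Allowed pairs: 3 of 10.

3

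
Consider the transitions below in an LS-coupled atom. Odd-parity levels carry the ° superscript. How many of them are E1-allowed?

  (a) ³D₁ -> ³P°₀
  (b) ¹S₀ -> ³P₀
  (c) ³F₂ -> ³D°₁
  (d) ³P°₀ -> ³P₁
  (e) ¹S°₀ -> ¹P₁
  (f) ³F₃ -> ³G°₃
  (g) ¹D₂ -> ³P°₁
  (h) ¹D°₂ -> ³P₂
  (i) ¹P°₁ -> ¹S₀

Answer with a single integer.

6

(a) allowed
(b) forbidden (parity, ΔS, ΔJ fail)
(c) allowed
(d) allowed
(e) allowed
(f) allowed
(g) forbidden (ΔS fails)
(h) forbidden (ΔS fails)
(i) allowed
Total allowed: 6 of 9.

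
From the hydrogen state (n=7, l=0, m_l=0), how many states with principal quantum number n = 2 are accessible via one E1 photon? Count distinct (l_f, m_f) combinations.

E1 requires Δl = ±1, so l_f ∈ {-1, 1}; with 0 ≤ l_f ≤ n_f−1 = 1, the allowed l_f values are {1}.
For l_f = 1: m_f ∈ {m_i−1, m_i, m_i+1} ∩ [−1, 1] = {-1, 0, 1} → 3 states.
Total: 3.

3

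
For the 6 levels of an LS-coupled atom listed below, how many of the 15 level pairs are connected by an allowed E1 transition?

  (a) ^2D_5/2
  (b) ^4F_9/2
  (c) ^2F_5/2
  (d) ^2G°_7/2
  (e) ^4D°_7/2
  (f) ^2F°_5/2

4

(a)–(b): forbidden (parity, ΔS, ΔJ).
(a)–(c): forbidden (parity).
(a)–(d): forbidden (ΔL).
(a)–(e): forbidden (ΔS).
(a)–(f): allowed.
(b)–(c): forbidden (parity, ΔS, ΔJ).
(b)–(d): forbidden (ΔS).
(b)–(e): allowed.
(b)–(f): forbidden (ΔS, ΔJ).
(c)–(d): allowed.
(c)–(e): forbidden (ΔS).
(c)–(f): allowed.
(d)–(e): forbidden (parity, ΔS, ΔL).
(d)–(f): forbidden (parity).
(e)–(f): forbidden (parity, ΔS).
Allowed pairs: 4 of 15.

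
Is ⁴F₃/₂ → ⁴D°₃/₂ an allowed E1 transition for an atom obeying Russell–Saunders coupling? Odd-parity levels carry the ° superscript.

allowed

Parity must change: even → odd — satisfied.
ΔS = 0: S: 3/2 → 3/2 — satisfied.
ΔL = 0, ±1 (not L=0↔0): L: 3 → 2, ΔL = -1 — satisfied.
ΔJ = 0, ±1 (not J=0↔0): J: 3/2 → 3/2, ΔJ = +0 — satisfied.
All four E1 rules are satisfied.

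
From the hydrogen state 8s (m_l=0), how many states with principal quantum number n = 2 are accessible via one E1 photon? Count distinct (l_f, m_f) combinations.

3

E1 requires Δl = ±1, so l_f ∈ {-1, 1}; with 0 ≤ l_f ≤ n_f−1 = 1, the allowed l_f values are {1}.
For l_f = 1: m_f ∈ {m_i−1, m_i, m_i+1} ∩ [−1, 1] = {-1, 0, 1} → 3 states.
Total: 3.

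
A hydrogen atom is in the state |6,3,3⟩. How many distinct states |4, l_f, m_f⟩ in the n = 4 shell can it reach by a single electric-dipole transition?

E1 requires Δl = ±1, so l_f ∈ {2, 4}; with 0 ≤ l_f ≤ n_f−1 = 3, the allowed l_f values are {2}.
For l_f = 2: m_f ∈ {m_i−1, m_i, m_i+1} ∩ [−2, 2] = {2} → 1 state.
Total: 1.

1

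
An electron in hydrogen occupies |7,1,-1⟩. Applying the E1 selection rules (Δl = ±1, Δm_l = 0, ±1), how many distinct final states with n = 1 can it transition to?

1

E1 requires Δl = ±1, so l_f ∈ {0, 2}; with 0 ≤ l_f ≤ n_f−1 = 0, the allowed l_f values are {0}.
For l_f = 0: m_f ∈ {m_i−1, m_i, m_i+1} ∩ [−0, 0] = {0} → 1 state.
Total: 1.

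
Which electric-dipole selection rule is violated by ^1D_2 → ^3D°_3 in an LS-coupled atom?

the ΔS = 0 rule

Reading off the term symbols: S 0→1, L 2→2, J 2→3, parity even→odd.
Parity must change: even → odd — ok.
ΔS = 0: S: 0 → 1 — fails.
ΔL = 0, ±1 (not L=0↔0): L: 2 → 2, ΔL = +0 — ok.
ΔJ = 0, ±1 (not J=0↔0): J: 2 → 3, ΔJ = +1 — ok.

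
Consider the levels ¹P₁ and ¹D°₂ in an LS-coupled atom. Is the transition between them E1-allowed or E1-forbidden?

allowed

Parity must change: even → odd — passes.
ΔS = 0: S: 0 → 0 — passes.
ΔJ = 0, ±1 (not J=0↔0): J: 1 → 2, ΔJ = +1 — passes.
ΔL = 0, ±1 (not L=0↔0): L: 1 → 2, ΔL = +1 — passes.
All four E1 rules are satisfied.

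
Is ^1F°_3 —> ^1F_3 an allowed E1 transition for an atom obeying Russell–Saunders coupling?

Reading off the term symbols: S 0→0, L 3→3, J 3→3, parity odd→even.
ΔJ = 0, ±1 (not J=0↔0): J: 3 → 3, ΔJ = +0 — ok.
ΔS = 0: S: 0 → 0 — ok.
ΔL = 0, ±1 (not L=0↔0): L: 3 → 3, ΔL = +0 — ok.
Parity must change: odd → even — ok.
All four E1 rules are satisfied.

allowed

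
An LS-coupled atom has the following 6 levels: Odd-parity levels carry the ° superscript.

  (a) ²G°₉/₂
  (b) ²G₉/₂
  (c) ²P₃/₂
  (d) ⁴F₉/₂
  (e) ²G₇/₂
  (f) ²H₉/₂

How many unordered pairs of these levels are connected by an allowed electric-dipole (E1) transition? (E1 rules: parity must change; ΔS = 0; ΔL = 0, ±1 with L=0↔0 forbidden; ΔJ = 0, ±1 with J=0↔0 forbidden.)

3

(a)–(b): allowed.
(a)–(c): forbidden (ΔL, ΔJ).
(a)–(d): forbidden (ΔS).
(a)–(e): allowed.
(a)–(f): allowed.
(b)–(c): forbidden (parity, ΔL, ΔJ).
(b)–(d): forbidden (parity, ΔS).
(b)–(e): forbidden (parity).
(b)–(f): forbidden (parity).
(c)–(d): forbidden (parity, ΔS, ΔL, ΔJ).
(c)–(e): forbidden (parity, ΔL, ΔJ).
(c)–(f): forbidden (parity, ΔL, ΔJ).
(d)–(e): forbidden (parity, ΔS).
(d)–(f): forbidden (parity, ΔS, ΔL).
(e)–(f): forbidden (parity).
Allowed pairs: 3 of 15.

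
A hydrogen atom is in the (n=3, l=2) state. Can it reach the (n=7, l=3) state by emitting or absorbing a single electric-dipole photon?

Δl = 3 − 2 = +1; the E1 rule Δl = ±1 is ✓.
All E1 selection rules are satisfied.

allowed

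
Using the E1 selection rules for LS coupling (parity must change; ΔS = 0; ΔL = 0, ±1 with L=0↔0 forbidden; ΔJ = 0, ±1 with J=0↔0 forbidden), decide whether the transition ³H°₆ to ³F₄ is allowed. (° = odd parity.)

Initial level: S=1, L=5, J=6, parity odd. Final level: S=1, L=3, J=4, parity even.
Parity must change: odd → even — satisfied.
ΔJ = 0, ±1 (not J=0↔0): J: 6 → 4, ΔJ = -2 — violated.
ΔL = 0, ±1 (not L=0↔0): L: 5 → 3, ΔL = -2 — violated.
ΔS = 0: S: 1 → 1 — satisfied.
Rule(s) violated: ΔL, ΔJ.

forbidden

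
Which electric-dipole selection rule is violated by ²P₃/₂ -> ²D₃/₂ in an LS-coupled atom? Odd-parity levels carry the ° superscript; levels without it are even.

Parity must change: even → even — fails.
ΔS = 0: S: 1/2 → 1/2 — passes.
ΔL = 0, ±1 (not L=0↔0): L: 1 → 2, ΔL = +1 — passes.
ΔJ = 0, ±1 (not J=0↔0): J: 3/2 → 3/2, ΔJ = +0 — passes.

parity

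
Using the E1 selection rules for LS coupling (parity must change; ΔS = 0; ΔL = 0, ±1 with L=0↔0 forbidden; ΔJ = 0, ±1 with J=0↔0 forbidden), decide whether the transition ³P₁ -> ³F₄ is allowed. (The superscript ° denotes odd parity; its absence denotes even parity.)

forbidden

Initial level: S=1, L=1, J=1, parity even. Final level: S=1, L=3, J=4, parity even.
Parity must change: even → even — ✗.
ΔS = 0: S: 1 → 1 — ✓.
ΔL = 0, ±1 (not L=0↔0): L: 1 → 3, ΔL = +2 — ✗.
ΔJ = 0, ±1 (not J=0↔0): J: 1 → 4, ΔJ = +3 — ✗.
Rule(s) violated: parity, ΔL, ΔJ.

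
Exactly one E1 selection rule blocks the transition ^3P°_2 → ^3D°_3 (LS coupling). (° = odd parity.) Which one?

ΔJ = 0, ±1 (not J=0↔0): J: 2 → 3, ΔJ = +1 — ok.
ΔS = 0: S: 1 → 1 — ok.
ΔL = 0, ±1 (not L=0↔0): L: 1 → 2, ΔL = +1 — ok.
Parity must change: odd → odd — fails.

parity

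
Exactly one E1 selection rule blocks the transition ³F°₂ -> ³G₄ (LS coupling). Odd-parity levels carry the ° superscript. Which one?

Parity must change: odd → even — satisfied.
ΔS = 0: S: 1 → 1 — satisfied.
ΔL = 0, ±1 (not L=0↔0): L: 3 → 4, ΔL = +1 — satisfied.
ΔJ = 0, ±1 (not J=0↔0): J: 2 → 4, ΔJ = +2 — violated.

the ΔJ = 0, ±1 rule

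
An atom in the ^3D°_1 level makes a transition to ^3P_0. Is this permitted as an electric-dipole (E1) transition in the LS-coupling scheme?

Parity must change: odd → even — ✓.
ΔS = 0: S: 1 → 1 — ✓.
ΔL = 0, ±1 (not L=0↔0): L: 2 → 1, ΔL = -1 — ✓.
ΔJ = 0, ±1 (not J=0↔0): J: 1 → 0, ΔJ = -1 — ✓.
All four E1 rules are satisfied.

allowed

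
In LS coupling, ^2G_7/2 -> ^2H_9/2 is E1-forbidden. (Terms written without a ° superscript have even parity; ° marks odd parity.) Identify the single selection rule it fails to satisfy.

Initial level: S=1/2, L=4, J=7/2, parity even. Final level: S=1/2, L=5, J=9/2, parity even.
Parity must change: even → even — violated.
ΔS = 0: S: 1/2 → 1/2 — satisfied.
ΔL = 0, ±1 (not L=0↔0): L: 4 → 5, ΔL = +1 — satisfied.
ΔJ = 0, ±1 (not J=0↔0): J: 7/2 → 9/2, ΔJ = +1 — satisfied.

parity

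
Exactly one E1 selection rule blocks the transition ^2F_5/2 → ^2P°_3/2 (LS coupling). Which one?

the ΔL = 0, ±1 rule

Reading off the term symbols: S 1/2→1/2, L 3→1, J 5/2→3/2, parity even→odd.
Parity must change: even → odd — ok.
ΔS = 0: S: 1/2 → 1/2 — ok.
ΔL = 0, ±1 (not L=0↔0): L: 3 → 1, ΔL = -2 — fails.
ΔJ = 0, ±1 (not J=0↔0): J: 5/2 → 3/2, ΔJ = -1 — ok.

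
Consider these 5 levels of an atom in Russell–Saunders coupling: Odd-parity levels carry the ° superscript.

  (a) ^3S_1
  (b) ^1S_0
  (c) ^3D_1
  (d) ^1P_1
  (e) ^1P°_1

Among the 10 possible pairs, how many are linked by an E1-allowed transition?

(a)–(b): forbidden (parity, ΔS, ΔL).
(a)–(c): forbidden (parity, ΔL).
(a)–(d): forbidden (parity, ΔS).
(a)–(e): forbidden (ΔS).
(b)–(c): forbidden (parity, ΔS, ΔL).
(b)–(d): forbidden (parity).
(b)–(e): allowed.
(c)–(d): forbidden (parity, ΔS).
(c)–(e): forbidden (ΔS).
(d)–(e): allowed.
Allowed pairs: 2 of 10.

2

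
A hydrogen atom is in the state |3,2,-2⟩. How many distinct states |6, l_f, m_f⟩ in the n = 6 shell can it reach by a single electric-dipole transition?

4

E1 requires Δl = ±1, so l_f ∈ {1, 3}; with 0 ≤ l_f ≤ n_f−1 = 5, the allowed l_f values are {1, 3}.
For l_f = 1: m_f ∈ {m_i−1, m_i, m_i+1} ∩ [−1, 1] = {-1} → 1 state.
For l_f = 3: m_f ∈ {m_i−1, m_i, m_i+1} ∩ [−3, 3] = {-3, -2, -1} → 3 states.
Total: 4.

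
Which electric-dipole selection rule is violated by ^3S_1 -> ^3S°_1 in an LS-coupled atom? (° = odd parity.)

Reading off the term symbols: S 1→1, L 0→0, J 1→1, parity even→odd.
Parity must change: even → odd — satisfied.
ΔS = 0: S: 1 → 1 — satisfied.
ΔL = 0, ±1 (not L=0↔0): L: 0 → 0, ΔL = +0 — violated.
ΔJ = 0, ±1 (not J=0↔0): J: 1 → 1, ΔJ = +0 — satisfied.

the L=0 ↔ L=0 exclusion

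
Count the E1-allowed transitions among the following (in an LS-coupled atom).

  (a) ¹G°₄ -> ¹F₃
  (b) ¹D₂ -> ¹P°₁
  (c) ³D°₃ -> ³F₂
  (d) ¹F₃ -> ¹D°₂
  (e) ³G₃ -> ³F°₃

5

(a) allowed
(b) allowed
(c) allowed
(d) allowed
(e) allowed
Total allowed: 5 of 5.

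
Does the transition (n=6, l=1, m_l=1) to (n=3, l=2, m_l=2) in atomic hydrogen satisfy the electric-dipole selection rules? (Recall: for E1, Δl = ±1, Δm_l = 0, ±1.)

allowed

l: 1 → 2 (Δl = +1). Δl = ±1 passes.
Δm_l = 2 − (1) = +1. E1 requires Δm_l = 0, ±1: passes.
All E1 selection rules are satisfied.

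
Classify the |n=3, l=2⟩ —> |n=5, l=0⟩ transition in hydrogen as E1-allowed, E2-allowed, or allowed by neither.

E2

Δl = 0 − 2 = -2; l_i + l_f = 2.
E1 (Δl = ±1): not satisfied.
E2 (Δl = 0,±2, l_i+l_f ≥ 2): satisfied.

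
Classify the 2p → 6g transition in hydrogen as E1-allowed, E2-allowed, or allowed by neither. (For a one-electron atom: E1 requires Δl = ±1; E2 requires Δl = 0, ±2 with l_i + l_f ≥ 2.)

neither

Δl = 4 − 1 = +3; l_i + l_f = 5.
E1 (Δl = ±1): not satisfied.
E2 (Δl = 0,±2, l_i+l_f ≥ 2): not satisfied.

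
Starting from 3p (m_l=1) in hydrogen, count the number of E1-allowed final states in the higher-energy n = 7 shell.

E1 requires Δl = ±1, so l_f ∈ {0, 2}; with 0 ≤ l_f ≤ n_f−1 = 6, the allowed l_f values are {0, 2}.
For l_f = 0: m_f ∈ {m_i−1, m_i, m_i+1} ∩ [−0, 0] = {0} → 1 state.
For l_f = 2: m_f ∈ {m_i−1, m_i, m_i+1} ∩ [−2, 2] = {0, 1, 2} → 3 states.
Total: 4.

4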